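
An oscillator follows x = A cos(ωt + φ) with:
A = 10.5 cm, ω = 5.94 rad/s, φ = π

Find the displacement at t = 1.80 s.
x = A cos(ωt + φ) = 10.5×cos(5.94×1.8 + π) = 3.139 cm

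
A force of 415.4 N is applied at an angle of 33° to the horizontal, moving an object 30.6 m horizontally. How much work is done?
W = Fd cosθ = 415.4×30.6×cos(33°) = 10661.0 J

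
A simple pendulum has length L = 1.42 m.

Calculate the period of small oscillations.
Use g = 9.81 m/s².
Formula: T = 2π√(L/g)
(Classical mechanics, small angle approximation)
T = 2π√(L/g) = 2π√(1.42/9.81) = 2.391 s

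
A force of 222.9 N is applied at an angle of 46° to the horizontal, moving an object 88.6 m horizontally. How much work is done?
W = Fd cosθ = 222.9×88.6×cos(46°) = 13719.0 J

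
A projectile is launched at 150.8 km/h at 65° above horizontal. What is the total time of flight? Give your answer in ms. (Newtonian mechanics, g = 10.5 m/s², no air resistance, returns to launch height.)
T = 2v₀sin(θ)/g (with unit conversion) = 7231.0 ms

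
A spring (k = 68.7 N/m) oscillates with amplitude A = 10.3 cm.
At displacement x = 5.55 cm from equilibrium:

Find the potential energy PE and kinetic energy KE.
E_total = ½kA² = ½×68.7×(0.103)² = 0.3644 J
PE = ½kx² = ½×68.7×(0.0555)² = 0.1058 J
KE = E_total − PE = 0.2586 J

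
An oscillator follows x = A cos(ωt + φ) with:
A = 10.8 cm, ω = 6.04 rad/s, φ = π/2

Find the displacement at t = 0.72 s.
x = A cos(ωt + φ) = 10.8×cos(6.04×0.72 + π/2) = 10.09 cm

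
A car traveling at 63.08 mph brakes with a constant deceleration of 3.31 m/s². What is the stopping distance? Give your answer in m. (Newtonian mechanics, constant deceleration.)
d = v₀² / (2a) (with unit conversion) = 120.1 m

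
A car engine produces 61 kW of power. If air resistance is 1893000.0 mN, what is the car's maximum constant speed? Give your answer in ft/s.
P = Fv → v = P/F = 61000 W / 1893 N = 32.22 m/s = 105.7 ft/s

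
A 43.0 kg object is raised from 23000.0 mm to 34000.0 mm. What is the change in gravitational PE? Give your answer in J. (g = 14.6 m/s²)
ΔPE = mg(h₂ − h₁) = 43 kg × 14.6 m/s² × (34 − 23) m = 6906 J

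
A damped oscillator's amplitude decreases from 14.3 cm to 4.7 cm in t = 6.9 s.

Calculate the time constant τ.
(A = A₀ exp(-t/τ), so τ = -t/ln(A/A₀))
A/A₀ = 4.7/14.3 = 0.3287; ln(A/A₀) = -1.113
τ = −t/ln(A/A₀) = −6.9/-1.113 = 6.201 s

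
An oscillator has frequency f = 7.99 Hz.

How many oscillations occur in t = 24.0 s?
n = f×t = 7.99×24.0 = 191.8 oscillations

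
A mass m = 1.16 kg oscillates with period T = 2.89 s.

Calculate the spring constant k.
T = 2π√(m/k) → k = m(2π/T)² = 1.16×(2π/2.89)² = 5.483 N/m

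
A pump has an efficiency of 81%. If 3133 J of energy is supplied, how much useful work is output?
W_out = η × W_in = 0.81 × 3133 = 2537.7 J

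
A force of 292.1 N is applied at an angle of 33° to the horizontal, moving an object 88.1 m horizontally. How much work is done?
W = Fd cosθ = 292.1×88.1×cos(33°) = 21582.0 J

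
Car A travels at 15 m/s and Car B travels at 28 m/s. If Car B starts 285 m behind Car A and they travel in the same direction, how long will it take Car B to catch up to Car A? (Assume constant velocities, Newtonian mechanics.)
Relative speed: v_rel = 28 - 15 = 13 m/s
Time to catch: t = d₀/v_rel = 285/13 = 21.92 s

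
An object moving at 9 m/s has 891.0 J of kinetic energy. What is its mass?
KE = ½mv² → m = 2KE/v² = 2×891.0/9² = 22.0 kg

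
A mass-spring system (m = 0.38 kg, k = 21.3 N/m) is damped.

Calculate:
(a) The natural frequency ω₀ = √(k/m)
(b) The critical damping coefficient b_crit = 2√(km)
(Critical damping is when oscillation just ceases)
ω₀ = √(k/m) = √(21.3/0.38) = 7.487 rad/s
b_crit = 2√(km) = 2√(21.3×0.38) = 5.69 kg/s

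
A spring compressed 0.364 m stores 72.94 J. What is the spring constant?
PE = ½kx² → k = 2PE/x² = 2×72.94/0.364² = 1101.0 N/m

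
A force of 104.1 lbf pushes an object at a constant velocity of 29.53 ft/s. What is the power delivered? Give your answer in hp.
P = Fv = 463.1 N × 9.001 m/s = 4168 W = 5.589 hp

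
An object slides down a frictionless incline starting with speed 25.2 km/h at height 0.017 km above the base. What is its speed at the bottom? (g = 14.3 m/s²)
½mv₀² + mgh = ½mv² → v = √(v₀² + 2gh) = √(7² + 2×14.3×17) = 23.13 m/s = 83.28 km/h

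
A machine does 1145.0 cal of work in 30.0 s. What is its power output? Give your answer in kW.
P = W/t = 4791 J / 30 s = 159.7 W = 0.1597 kW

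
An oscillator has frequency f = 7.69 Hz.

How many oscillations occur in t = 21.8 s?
n = f×t = 7.69×21.8 = 167.6 oscillations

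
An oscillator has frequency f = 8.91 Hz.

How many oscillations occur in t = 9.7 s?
n = f×t = 8.91×9.7 = 86.43 oscillations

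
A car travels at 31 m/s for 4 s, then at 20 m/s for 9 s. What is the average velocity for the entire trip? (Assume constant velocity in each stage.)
d₁ = v₁t₁ = 31 × 4 = 124 m
d₂ = v₂t₂ = 20 × 9 = 180 m
d_total = 304 m, t_total = 13 s
v_avg = d_total/t_total = 304/13 = 23.38 m/s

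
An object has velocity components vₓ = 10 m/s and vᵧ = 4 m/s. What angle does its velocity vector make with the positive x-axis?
θ = arctan(vᵧ/vₓ) = arctan(4/10) = 21.8°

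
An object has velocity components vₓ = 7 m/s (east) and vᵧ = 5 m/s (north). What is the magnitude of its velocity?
|v| = √(vₓ² + vᵧ²) = √(7² + 5²) = √(74) = 8.6 m/s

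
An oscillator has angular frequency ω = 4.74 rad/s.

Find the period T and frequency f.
T = 2π/ω = 2π/4.74 = 1.326 s; f = ω/2π = 0.7544 Hz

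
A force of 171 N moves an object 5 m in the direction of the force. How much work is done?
W = Fd = 171×5 = 855.0 J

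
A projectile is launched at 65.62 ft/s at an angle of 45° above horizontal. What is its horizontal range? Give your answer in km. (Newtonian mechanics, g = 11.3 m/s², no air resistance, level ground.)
R = v₀² sin(2θ) / g (with unit conversion) = 0.0354 km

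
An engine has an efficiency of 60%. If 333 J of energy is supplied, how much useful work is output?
W_out = η × W_in = 0.6 × 333 = 199.8 J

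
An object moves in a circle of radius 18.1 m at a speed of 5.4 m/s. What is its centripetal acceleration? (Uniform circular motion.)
a_c = v²/r = 5.4²/18.1 = 29.16/18.1 = 1.61 m/s²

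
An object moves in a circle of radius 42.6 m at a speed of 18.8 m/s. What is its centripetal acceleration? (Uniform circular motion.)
a_c = v²/r = 18.8²/42.6 = 353.44/42.6 = 8.3 m/s²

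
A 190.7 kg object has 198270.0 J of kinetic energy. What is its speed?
KE = ½mv² → v = √(2KE/m) = √(2×198270.0/190.7) = 45.6 m/s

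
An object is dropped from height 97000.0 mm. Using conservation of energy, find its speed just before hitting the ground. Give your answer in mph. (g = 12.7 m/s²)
mgh = ½mv² → v = √(2gh) = √(2×12.7×97) = 49.64 m/s = 111.0 mph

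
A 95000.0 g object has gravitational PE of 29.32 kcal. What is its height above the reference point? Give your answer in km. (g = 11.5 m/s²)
PE = mgh → h = PE/(mg) = 1.227e+05 J / (95 kg × 11.5 m/s²) = 112.3 m = 0.1123 km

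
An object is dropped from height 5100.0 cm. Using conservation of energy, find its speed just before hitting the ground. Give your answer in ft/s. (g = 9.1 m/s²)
mgh = ½mv² → v = √(2gh) = √(2×9.1×51) = 30.47 m/s = 99.96 ft/s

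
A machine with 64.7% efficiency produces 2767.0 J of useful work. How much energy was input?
W_in = W_out/η = 2767.0/0.647 = 4276.7 J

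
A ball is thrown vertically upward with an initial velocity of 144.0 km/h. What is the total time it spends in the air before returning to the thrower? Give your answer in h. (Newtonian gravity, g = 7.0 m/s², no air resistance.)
t_total = 2v₀/g (with unit conversion) = 0.003175 h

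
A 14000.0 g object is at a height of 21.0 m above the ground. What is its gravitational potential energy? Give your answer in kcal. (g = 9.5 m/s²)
PE = mgh = 14 kg × 9.5 m/s² × 21 m = 2793 J = 0.6675 kcal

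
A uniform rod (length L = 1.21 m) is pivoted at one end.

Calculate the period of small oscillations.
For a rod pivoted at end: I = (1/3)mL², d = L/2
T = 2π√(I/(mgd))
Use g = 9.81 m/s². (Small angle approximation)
I/m = (1/3)L² = 0.488 m²; d = L/2 = 0.605 m
T = 2π√(I/(mgd)) = 2π√(0.488/(9.81×0.605)) = 1.802 s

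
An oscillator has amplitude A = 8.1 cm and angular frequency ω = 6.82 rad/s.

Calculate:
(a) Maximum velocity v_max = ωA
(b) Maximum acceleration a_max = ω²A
v_max = ωA = 6.82×0.081 = 0.5524 m/s
a_max = ω²A = 6.82²×0.081 = 3.768 m/s²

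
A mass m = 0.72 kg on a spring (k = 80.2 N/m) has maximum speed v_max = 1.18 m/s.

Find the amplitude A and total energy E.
½mv²_max = ½kA² → A = v_max√(m/k) = 1.18×√(0.72/80.2) = 0.1118 m = 11.18 cm
E = ½mv²_max = ½×0.72×1.18² = 0.5013 J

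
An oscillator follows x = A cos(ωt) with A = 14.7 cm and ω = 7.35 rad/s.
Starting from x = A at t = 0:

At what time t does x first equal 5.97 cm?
cos(ωt) = x/A = 5.97/14.7 = 0.4061
ωt = arccos(0.4061) = 1.153 rad
t = 1.153/7.35 = 0.1568 s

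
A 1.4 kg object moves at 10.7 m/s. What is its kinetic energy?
KE = ½mv² = ½×1.4×10.7² = 80.143 J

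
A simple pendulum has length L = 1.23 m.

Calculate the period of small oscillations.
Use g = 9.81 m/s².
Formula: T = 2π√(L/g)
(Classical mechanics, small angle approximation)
T = 2π√(L/g) = 2π√(1.23/9.81) = 2.225 s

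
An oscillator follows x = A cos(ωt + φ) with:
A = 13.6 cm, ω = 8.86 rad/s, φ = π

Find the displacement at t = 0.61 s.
x = A cos(ωt + φ) = 13.6×cos(8.86×0.61 + π) = -8.68 cm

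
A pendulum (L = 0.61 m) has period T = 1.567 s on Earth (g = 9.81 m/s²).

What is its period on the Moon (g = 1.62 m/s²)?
T = 2π√(L/g), so T_moon/T_earth = √(g_earth/g_moon)
T_moon = 2π√(0.61/1.62) = 3.856 s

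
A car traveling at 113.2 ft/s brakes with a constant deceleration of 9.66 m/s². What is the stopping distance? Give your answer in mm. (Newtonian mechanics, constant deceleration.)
d = v₀² / (2a) (with unit conversion) = 61620.0 mm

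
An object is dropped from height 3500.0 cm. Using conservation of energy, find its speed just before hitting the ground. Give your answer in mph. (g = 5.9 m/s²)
mgh = ½mv² → v = √(2gh) = √(2×5.9×35) = 20.32 m/s = 45.46 mph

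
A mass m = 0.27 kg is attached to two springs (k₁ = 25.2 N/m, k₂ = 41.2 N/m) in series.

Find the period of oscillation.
k_eq = k₁k₂/(k₁+k₂) = 15.64 N/m
T = 2π√(m/k_eq) = 2π√(0.27/15.64) = 0.8257 s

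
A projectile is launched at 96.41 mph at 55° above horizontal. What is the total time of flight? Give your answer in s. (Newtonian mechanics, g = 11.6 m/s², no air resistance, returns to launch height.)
T = 2v₀sin(θ)/g (with unit conversion) = 6.087 s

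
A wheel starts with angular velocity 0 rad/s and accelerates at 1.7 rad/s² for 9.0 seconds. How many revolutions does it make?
θ = ω₀t + ½αt² = 0×9.0 + ½×1.7×9.0² = 68.85 rad
Revolutions = θ/(2π) = 68.85/(2π) = 10.96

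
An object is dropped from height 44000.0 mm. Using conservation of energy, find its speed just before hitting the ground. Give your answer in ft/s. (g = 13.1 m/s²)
mgh = ½mv² → v = √(2gh) = √(2×13.1×44) = 33.95 m/s = 111.4 ft/s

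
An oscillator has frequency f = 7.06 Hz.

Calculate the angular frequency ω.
ω = 2πf = 2π×7.06 = 44.36 rad/s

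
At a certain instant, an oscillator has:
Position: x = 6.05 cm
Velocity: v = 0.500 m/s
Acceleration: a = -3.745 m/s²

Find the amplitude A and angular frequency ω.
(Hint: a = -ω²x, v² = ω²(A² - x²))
a = −ω²x → ω = √(|a|/x) = √(3.745/0.0605) = 7.868 rad/s
v² = ω²(A² − x²) → A = √(x² + v²/ω²) = √(0.0605² + 0.5²/7.868²) = 0.08774 m = 8.774 cm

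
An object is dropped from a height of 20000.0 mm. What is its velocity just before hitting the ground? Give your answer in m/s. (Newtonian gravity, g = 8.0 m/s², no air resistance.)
v = √(2gh) (with unit conversion) = 17.89 m/s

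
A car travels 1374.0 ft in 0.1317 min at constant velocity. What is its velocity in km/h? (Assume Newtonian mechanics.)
v = d/t (with unit conversion) = 190.8 km/h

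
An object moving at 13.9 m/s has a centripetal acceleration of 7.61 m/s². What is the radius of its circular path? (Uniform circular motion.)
r = v²/a_c = 13.9²/7.61 = 25.39 m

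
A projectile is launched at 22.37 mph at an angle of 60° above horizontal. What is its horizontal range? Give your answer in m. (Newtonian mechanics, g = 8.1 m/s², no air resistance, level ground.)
R = v₀² sin(2θ) / g (with unit conversion) = 10.69 m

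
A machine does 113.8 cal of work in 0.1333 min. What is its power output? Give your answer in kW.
P = W/t = 476.1 J / 7.998 s = 59.53 W = 0.05953 kW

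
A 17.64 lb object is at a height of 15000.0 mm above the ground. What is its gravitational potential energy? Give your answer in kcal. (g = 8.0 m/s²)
PE = mgh = 8.001 kg × 8.0 m/s² × 15 m = 960.2 J = 0.2295 kcal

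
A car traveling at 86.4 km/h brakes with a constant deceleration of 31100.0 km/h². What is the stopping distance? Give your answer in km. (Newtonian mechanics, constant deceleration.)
d = v₀² / (2a) (with unit conversion) = 0.12 km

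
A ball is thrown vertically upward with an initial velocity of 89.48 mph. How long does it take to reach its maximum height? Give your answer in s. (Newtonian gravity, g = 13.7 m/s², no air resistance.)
t_up = v₀/g (with unit conversion) = 2.92 s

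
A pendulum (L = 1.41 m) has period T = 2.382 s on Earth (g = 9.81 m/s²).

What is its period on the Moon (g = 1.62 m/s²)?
T = 2π√(L/g), so T_moon/T_earth = √(g_earth/g_moon)
T_moon = 2π√(1.41/1.62) = 5.862 s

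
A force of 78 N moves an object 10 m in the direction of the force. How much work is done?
W = Fd = 78×10 = 780.0 J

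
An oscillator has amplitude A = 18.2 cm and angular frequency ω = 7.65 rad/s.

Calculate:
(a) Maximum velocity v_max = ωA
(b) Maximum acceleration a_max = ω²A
v_max = ωA = 7.65×0.182 = 1.392 m/s
a_max = ω²A = 7.65²×0.182 = 10.65 m/s²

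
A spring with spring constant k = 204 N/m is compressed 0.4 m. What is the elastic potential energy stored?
PE = ½kx² = ½×204×0.4² = 16.32 J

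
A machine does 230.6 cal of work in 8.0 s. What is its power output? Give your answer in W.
P = W/t = 964.8 J / 8 s = 120.6 W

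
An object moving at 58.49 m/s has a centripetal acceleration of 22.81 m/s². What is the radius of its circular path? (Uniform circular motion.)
r = v²/a_c = 58.49²/22.81 = 149.98 m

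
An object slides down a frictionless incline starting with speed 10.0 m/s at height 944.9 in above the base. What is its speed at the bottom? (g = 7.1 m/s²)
½mv₀² + mgh = ½mv² → v = √(v₀² + 2gh) = √(10² + 2×7.1×24) = 21 m/s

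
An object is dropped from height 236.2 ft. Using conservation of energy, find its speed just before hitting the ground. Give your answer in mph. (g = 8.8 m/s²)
mgh = ½mv² → v = √(2gh) = √(2×8.8×71.99) = 35.6 m/s = 79.63 mph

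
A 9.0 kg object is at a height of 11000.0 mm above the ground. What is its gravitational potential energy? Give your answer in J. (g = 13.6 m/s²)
PE = mgh = 9 kg × 13.6 m/s² × 11 m = 1346 J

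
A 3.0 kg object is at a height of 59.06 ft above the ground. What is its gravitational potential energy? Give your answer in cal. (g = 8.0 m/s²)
PE = mgh = 3 kg × 8.0 m/s² × 18 m = 432 J = 103.3 cal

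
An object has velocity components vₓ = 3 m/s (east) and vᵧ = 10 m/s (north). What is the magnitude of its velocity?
|v| = √(vₓ² + vᵧ²) = √(3² + 10²) = √(109) = 10.44 m/s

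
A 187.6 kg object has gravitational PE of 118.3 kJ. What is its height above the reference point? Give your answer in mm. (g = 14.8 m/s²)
PE = mgh → h = PE/(mg) = 1.183e+05 J / (187.6 kg × 14.8 m/s²) = 42.61 m = 42610.0 mm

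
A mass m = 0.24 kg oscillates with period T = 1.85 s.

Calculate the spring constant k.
T = 2π√(m/k) → k = m(2π/T)² = 0.24×(2π/1.85)² = 2.768 N/m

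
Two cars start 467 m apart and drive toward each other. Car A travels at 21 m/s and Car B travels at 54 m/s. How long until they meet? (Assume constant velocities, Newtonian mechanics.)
Combined speed: v_combined = 21 + 54 = 75 m/s
Time to meet: t = d/75 = 467/75 = 6.23 s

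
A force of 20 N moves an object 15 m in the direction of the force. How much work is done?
W = Fd = 20×15 = 300.0 J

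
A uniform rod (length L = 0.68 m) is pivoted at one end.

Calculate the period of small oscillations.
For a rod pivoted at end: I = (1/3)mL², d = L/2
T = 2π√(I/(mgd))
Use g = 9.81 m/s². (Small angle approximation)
I/m = (1/3)L² = 0.1541 m²; d = L/2 = 0.34 m
T = 2π√(I/(mgd)) = 2π√(0.1541/(9.81×0.34)) = 1.351 s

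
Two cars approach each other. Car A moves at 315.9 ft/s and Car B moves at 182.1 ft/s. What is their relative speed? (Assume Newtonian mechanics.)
v_rel = v_A + v_B = 315.9 + 182.1 = 498.0 ft/s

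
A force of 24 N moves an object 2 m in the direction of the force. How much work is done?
W = Fd = 24×2 = 48.0 J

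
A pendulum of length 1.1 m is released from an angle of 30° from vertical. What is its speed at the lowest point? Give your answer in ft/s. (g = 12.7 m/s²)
h = L(1 − cosθ) = 1.1×(1 − cos30°) = 0.1474 m
v = √(2gh) = √(2×12.7×0.1474) = 1.935 m/s = 6.348 ft/s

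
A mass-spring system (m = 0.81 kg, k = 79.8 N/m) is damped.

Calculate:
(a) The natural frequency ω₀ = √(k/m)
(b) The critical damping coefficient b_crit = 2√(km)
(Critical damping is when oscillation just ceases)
ω₀ = √(k/m) = √(79.8/0.81) = 9.926 rad/s
b_crit = 2√(km) = 2√(79.8×0.81) = 16.08 kg/s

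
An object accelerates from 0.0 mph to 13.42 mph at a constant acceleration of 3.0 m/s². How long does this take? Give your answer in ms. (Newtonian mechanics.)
t = (v - v₀)/a (with unit conversion) = 2000.0 ms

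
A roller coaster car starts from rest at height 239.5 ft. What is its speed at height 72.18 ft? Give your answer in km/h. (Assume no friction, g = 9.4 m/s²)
mgh₁ = ½mv₂² + mgh₂ → v₂ = √(2g(h₁−h₂)) = √(2×9.4×(73−22)) = 30.96 m/s = 111.5 km/h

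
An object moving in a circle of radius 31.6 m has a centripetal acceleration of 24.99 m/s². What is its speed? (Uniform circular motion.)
v = √(a_c × r) = √(24.99 × 31.6) = 28.1 m/s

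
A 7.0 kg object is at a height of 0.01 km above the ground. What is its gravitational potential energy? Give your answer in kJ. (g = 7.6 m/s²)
PE = mgh = 7 kg × 7.6 m/s² × 10 m = 532 J = 0.532 kJ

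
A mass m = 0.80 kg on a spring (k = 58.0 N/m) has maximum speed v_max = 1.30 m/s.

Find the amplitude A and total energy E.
½mv²_max = ½kA² → A = v_max√(m/k) = 1.3×√(0.8/58.0) = 0.1527 m = 15.27 cm
E = ½mv²_max = ½×0.8×1.3² = 0.676 J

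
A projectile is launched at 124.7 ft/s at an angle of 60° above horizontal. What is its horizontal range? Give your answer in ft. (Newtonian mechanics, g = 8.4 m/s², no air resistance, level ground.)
R = v₀² sin(2θ) / g (with unit conversion) = 488.7 ft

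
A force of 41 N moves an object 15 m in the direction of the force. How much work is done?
W = Fd = 41×15 = 615.0 J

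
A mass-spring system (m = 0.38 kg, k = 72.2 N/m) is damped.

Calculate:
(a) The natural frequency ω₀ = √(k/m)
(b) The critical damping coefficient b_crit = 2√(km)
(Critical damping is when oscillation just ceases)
ω₀ = √(k/m) = √(72.2/0.38) = 13.78 rad/s
b_crit = 2√(km) = 2√(72.2×0.38) = 10.48 kg/s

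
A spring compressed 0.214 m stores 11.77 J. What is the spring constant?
PE = ½kx² → k = 2PE/x² = 2×11.77/0.214² = 514.0 N/m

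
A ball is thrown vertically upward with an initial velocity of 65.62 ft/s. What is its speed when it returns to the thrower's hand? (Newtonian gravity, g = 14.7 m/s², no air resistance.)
By conservation of energy, the ball returns at the same speed = 65.62 ft/s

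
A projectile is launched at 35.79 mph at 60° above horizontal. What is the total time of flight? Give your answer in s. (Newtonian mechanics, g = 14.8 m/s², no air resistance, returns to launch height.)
T = 2v₀sin(θ)/g (with unit conversion) = 1.872 s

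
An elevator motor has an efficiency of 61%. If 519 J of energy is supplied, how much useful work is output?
W_out = η × W_in = 0.61 × 519 = 316.59 J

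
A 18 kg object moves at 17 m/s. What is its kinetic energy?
KE = ½mv² = ½×18×17² = 2601.0 J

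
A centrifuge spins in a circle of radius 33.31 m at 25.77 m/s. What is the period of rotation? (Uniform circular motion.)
T = 2πr/v = 2π×33.31/25.77 = 8.12 s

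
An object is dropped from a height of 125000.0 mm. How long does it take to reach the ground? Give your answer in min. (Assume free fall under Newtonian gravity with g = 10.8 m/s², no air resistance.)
t = √(2h/g) (with unit conversion) = 0.08019 min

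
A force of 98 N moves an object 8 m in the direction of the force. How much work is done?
W = Fd = 98×8 = 784.0 J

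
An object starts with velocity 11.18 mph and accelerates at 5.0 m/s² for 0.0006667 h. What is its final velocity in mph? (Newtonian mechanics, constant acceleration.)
v = v₀ + at (with unit conversion) = 38.02 mph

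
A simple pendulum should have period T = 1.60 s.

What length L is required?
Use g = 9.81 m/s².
T = 2π√(L/g) → L = g(T/2π)² = 9.81×(1.6/2π)² = 0.6361 m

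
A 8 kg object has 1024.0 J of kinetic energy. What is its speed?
KE = ½mv² → v = √(2KE/m) = √(2×1024.0/8) = 16.0 m/s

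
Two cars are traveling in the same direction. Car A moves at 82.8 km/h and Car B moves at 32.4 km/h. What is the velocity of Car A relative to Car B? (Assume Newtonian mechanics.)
v_rel = v_A - v_B = 82.8 - 32.4 = 50.4 km/h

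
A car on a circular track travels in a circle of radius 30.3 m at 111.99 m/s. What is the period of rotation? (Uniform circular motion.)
T = 2πr/v = 2π×30.3/111.99 = 1.7 s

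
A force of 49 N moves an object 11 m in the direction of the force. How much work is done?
W = Fd = 49×11 = 539.0 J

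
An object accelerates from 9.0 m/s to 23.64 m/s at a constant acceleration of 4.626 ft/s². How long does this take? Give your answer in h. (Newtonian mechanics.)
t = (v - v₀)/a (with unit conversion) = 0.002884 h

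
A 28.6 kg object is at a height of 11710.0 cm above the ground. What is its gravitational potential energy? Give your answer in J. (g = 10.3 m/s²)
PE = mgh = 28.6 kg × 10.3 m/s² × 117.1 m = 3.45e+04 J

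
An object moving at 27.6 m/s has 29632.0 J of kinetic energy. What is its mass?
KE = ½mv² → m = 2KE/v² = 2×29632.0/27.6² = 77.8 kg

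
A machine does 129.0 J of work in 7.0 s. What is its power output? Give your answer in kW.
P = W/t = 129 J / 7 s = 18.43 W = 0.01843 kW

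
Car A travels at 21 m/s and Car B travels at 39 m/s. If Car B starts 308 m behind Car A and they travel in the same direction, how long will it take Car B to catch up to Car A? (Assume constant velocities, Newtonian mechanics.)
Relative speed: v_rel = 39 - 21 = 18 m/s
Time to catch: t = d₀/v_rel = 308/18 = 17.11 s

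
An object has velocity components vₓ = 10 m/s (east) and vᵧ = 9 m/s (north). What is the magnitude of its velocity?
|v| = √(vₓ² + vᵧ²) = √(10² + 9²) = √(181) = 13.45 m/s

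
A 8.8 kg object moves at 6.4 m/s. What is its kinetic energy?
KE = ½mv² = ½×8.8×6.4² = 180.224 J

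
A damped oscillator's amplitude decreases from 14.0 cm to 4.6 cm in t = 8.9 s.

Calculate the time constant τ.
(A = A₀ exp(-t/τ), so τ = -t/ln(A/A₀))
A/A₀ = 4.6/14.0 = 0.3286; ln(A/A₀) = -1.113
τ = −t/ln(A/A₀) = −8.9/-1.113 = 7.996 s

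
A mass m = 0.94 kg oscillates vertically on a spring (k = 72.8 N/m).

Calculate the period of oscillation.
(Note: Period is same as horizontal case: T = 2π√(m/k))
T = 2π√(m/k) = 2π√(0.94/72.8) = 0.714 s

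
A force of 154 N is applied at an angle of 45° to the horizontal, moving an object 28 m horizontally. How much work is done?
W = Fd cosθ = 154×28×cos(45°) = 3049.0 J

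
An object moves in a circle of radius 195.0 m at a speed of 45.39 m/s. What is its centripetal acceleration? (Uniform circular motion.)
a_c = v²/r = 45.39²/195.0 = 2060.25/195.0 = 10.57 m/s²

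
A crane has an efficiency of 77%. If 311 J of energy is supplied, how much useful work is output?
W_out = η × W_in = 0.77 × 311 = 239.47 J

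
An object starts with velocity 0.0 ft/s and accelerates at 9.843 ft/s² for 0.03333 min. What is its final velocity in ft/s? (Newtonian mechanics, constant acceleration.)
v = v₀ + at (with unit conversion) = 19.68 ft/s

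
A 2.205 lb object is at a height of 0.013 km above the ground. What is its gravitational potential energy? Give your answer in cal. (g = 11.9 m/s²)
PE = mgh = 1 kg × 11.9 m/s² × 13 m = 154.7 J = 36.98 cal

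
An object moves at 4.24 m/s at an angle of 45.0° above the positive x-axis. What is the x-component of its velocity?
vₓ = v cos(θ) = 4.24 × cos(45.0°) = 3.0 m/s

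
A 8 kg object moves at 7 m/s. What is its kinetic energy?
KE = ½mv² = ½×8×7² = 196.0 J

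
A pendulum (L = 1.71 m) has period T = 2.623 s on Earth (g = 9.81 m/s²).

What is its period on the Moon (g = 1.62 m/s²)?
T = 2π√(L/g), so T_moon/T_earth = √(g_earth/g_moon)
T_moon = 2π√(1.71/1.62) = 6.455 s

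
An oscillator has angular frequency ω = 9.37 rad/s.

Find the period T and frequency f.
T = 2π/ω = 2π/9.37 = 0.6706 s; f = ω/2π = 1.491 Hz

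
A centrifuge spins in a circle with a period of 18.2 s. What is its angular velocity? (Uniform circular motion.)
ω = 2π/T = 2π/18.2 = 0.3452 rad/s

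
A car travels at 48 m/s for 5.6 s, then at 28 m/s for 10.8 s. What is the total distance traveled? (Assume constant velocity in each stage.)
d₁ = v₁t₁ = 48 × 5.6 = 268.8 m
d₂ = v₂t₂ = 28 × 10.8 = 302.4 m
d_total = 268.8 + 302.4 = 571.2 m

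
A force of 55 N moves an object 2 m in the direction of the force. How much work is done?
W = Fd = 55×2 = 110.0 J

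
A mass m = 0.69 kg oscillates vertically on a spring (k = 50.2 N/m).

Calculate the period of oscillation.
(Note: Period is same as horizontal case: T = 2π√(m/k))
T = 2π√(m/k) = 2π√(0.69/50.2) = 0.7366 s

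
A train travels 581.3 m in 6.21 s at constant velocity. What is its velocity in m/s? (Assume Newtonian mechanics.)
v = d/t = 93.61 m/s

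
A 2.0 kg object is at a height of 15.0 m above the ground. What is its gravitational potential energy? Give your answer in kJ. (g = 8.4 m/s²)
PE = mgh = 2 kg × 8.4 m/s² × 15 m = 252 J = 0.252 kJ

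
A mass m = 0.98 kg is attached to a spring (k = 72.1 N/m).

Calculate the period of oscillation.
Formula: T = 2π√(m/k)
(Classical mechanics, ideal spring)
T = 2π√(m/k) = 2π√(0.98/72.1) = 0.7325 s; f = 1/T = 1.365 Hz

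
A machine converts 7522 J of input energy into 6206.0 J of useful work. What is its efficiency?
η = W_out/W_in = 6206.0/7522 = 0.825 = 82.5%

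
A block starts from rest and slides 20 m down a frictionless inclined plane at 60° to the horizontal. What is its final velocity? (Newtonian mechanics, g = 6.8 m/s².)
a = g sin(θ) = 6.8 × sin(60°) = 5.89 m/s²
v = √(2ad) = √(2 × 5.89 × 20) = 15.35 m/s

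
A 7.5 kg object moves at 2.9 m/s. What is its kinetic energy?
KE = ½mv² = ½×7.5×2.9² = 31.5375 J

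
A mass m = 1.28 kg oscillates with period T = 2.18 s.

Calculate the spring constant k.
T = 2π√(m/k) → k = m(2π/T)² = 1.28×(2π/2.18)² = 10.63 N/m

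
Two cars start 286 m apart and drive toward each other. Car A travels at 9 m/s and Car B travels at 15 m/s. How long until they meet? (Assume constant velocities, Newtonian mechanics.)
Combined speed: v_combined = 9 + 15 = 24 m/s
Time to meet: t = d/24 = 286/24 = 11.92 s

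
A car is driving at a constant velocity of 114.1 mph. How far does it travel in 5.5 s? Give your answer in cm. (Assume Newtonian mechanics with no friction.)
d = vt (with unit conversion) = 28050.0 cm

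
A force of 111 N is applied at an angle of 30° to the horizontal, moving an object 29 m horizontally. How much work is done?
W = Fd cosθ = 111×29×cos(30°) = 2787.7 J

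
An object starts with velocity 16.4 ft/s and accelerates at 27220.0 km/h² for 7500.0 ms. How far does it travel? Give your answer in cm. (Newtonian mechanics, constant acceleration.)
d = v₀t + ½at² (with unit conversion) = 9656.0 cm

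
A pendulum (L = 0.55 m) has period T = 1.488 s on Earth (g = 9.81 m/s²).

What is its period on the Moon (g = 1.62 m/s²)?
T = 2π√(L/g), so T_moon/T_earth = √(g_earth/g_moon)
T_moon = 2π√(0.55/1.62) = 3.661 s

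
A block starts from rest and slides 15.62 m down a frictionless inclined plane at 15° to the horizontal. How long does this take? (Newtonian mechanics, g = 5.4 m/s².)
a = g sin(θ) = 5.4 × sin(15°) = 1.4 m/s²
t = √(2d/a) = √(2 × 15.62 / 1.4) = 4.73 s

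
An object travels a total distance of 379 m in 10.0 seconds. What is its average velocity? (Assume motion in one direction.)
v_avg = Δd / Δt = 379 / 10.0 = 37.9 m/s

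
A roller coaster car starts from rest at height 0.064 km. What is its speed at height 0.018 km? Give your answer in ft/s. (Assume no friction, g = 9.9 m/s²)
mgh₁ = ½mv₂² + mgh₂ → v₂ = √(2g(h₁−h₂)) = √(2×9.9×(64−18)) = 30.18 m/s = 99.01 ft/s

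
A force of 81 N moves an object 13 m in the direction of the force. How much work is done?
W = Fd = 81×13 = 1053.0 J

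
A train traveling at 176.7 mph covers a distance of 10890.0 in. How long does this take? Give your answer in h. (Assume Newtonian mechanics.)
t = d/v (with unit conversion) = 0.0009727 h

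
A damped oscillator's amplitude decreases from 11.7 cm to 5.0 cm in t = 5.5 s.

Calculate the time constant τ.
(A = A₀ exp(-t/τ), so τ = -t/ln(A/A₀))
A/A₀ = 5.0/11.7 = 0.4274; ln(A/A₀) = -0.8502
τ = −t/ln(A/A₀) = −5.5/-0.8502 = 6.469 s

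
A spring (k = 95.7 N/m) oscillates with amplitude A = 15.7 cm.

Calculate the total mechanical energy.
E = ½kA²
E = ½kA² = ½×95.7×(0.157)² = 1.179 J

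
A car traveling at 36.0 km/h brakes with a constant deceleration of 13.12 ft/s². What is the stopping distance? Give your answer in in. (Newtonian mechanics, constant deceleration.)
d = v₀² / (2a) (with unit conversion) = 492.3 in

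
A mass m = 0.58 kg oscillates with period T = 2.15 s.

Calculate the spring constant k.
T = 2π√(m/k) → k = m(2π/T)² = 0.58×(2π/2.15)² = 4.953 N/m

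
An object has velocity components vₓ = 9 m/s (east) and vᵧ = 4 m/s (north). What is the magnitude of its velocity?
|v| = √(vₓ² + vᵧ²) = √(9² + 4²) = √(97) = 9.85 m/s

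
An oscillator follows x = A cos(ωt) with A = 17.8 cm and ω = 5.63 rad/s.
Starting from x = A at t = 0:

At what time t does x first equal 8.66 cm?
cos(ωt) = x/A = 8.66/17.8 = 0.4865
ωt = arccos(0.4865) = 1.063 rad
t = 1.063/5.63 = 0.1888 s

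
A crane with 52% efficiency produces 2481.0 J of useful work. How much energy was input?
W_in = W_out/η = 2481.0/0.52 = 4771.2 J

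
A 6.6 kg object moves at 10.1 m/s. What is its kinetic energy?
KE = ½mv² = ½×6.6×10.1² = 336.633 J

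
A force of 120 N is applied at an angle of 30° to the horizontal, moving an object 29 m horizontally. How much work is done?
W = Fd cosθ = 120×29×cos(30°) = 3013.8 J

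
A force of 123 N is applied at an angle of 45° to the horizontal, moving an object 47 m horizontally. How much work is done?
W = Fd cosθ = 123×47×cos(45°) = 4087.8 J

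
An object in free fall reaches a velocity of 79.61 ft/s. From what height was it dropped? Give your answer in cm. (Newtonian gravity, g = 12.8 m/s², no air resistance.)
h = v²/(2g) (with unit conversion) = 2300.0 cm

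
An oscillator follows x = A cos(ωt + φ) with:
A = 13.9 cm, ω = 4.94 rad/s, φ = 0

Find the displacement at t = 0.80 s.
x = A cos(ωt + φ) = 13.9×cos(4.94×0.8 + 0) = -9.58 cm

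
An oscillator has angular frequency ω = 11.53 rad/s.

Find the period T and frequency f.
T = 2π/ω = 2π/11.53 = 0.5449 s; f = ω/2π = 1.835 Hz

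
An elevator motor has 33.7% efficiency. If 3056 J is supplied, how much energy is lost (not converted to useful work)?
W_out = η × W_in = 0.337×3056 = 1029.9 J
W_lost = W_in − W_out = 3056 − 1029.9 = 2026.1 J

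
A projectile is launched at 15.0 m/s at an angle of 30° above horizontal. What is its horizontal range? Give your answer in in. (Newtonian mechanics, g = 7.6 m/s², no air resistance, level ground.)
R = v₀² sin(2θ) / g (with unit conversion) = 1009.0 in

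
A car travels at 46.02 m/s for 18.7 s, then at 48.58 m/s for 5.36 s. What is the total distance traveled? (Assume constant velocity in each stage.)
d₁ = v₁t₁ = 46.02 × 18.7 = 860.574 m
d₂ = v₂t₂ = 48.58 × 5.36 = 260.389 m
d_total = 860.574 + 260.389 = 1120.96 m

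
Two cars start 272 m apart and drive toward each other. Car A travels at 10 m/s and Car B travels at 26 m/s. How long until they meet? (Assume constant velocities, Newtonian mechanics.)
Combined speed: v_combined = 10 + 26 = 36 m/s
Time to meet: t = d/36 = 272/36 = 7.56 s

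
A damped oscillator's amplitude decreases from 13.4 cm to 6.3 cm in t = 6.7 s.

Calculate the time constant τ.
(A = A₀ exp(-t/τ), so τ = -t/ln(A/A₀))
A/A₀ = 6.3/13.4 = 0.4701; ln(A/A₀) = -0.7547
τ = −t/ln(A/A₀) = −6.7/-0.7547 = 8.878 s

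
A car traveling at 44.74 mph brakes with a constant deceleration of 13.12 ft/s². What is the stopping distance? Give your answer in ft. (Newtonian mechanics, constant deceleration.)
d = v₀² / (2a) (with unit conversion) = 164.1 ft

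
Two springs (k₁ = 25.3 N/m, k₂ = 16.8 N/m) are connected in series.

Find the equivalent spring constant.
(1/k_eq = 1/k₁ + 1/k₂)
1/k_eq = 1/25.3 + 1/16.8 = 0.09905; k_eq = 10.1 N/m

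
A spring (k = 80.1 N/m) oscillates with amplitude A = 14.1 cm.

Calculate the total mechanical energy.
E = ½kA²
E = ½kA² = ½×80.1×(0.141)² = 0.7962 J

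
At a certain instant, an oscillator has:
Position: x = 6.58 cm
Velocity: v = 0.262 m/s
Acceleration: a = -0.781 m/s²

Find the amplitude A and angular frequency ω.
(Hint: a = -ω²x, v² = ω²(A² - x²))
a = −ω²x → ω = √(|a|/x) = √(0.781/0.0658) = 3.445 rad/s
v² = ω²(A² − x²) → A = √(x² + v²/ω²) = √(0.0658² + 0.262²/3.445²) = 0.1006 m = 10.06 cm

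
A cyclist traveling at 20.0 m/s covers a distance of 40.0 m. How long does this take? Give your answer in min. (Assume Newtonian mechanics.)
t = d/v (with unit conversion) = 0.03333 min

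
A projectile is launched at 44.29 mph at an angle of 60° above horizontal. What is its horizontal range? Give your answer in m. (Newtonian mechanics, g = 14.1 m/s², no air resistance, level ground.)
R = v₀² sin(2θ) / g (with unit conversion) = 24.08 m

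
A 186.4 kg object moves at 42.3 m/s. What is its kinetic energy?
KE = ½mv² = ½×186.4×42.3² = 166761.8 J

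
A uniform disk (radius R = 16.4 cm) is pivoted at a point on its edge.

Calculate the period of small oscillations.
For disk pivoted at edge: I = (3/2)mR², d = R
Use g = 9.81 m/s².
I/m = (3/2)R² = 0.04034 m²; d = R = 0.164 m
T = 2π√((3/2)R²/(gR)) = 2π√(3R/(2g)) = 0.995 s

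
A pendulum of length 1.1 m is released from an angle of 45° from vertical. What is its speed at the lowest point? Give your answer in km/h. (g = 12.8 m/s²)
h = L(1 − cosθ) = 1.1×(1 − cos45°) = 0.3222 m
v = √(2gh) = √(2×12.8×0.3222) = 2.872 m/s = 10.34 km/h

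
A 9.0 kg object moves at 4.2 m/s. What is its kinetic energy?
KE = ½mv² = ½×9.0×4.2² = 79.38 J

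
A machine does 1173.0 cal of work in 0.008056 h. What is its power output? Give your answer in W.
P = W/t = 4908 J / 29 s = 169.2 W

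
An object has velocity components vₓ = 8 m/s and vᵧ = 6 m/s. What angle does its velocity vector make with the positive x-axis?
θ = arctan(vᵧ/vₓ) = arctan(6/8) = 36.87°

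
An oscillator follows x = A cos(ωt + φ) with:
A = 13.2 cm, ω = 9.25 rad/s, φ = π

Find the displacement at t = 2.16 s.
x = A cos(ωt + φ) = 13.2×cos(9.25×2.16 + π) = -5.627 cm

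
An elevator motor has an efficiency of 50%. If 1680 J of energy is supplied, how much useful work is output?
W_out = η × W_in = 0.5 × 1680 = 840.0 J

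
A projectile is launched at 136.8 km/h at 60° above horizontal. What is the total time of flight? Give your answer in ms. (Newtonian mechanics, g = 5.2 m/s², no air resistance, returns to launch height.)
T = 2v₀sin(θ)/g (with unit conversion) = 12660.0 ms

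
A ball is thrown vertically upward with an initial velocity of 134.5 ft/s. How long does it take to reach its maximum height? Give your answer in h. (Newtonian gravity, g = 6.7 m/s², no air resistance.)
t_up = v₀/g (with unit conversion) = 0.0017 h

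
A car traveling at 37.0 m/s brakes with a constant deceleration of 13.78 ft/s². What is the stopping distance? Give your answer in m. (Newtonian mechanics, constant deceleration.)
d = v₀² / (2a) (with unit conversion) = 163.0 m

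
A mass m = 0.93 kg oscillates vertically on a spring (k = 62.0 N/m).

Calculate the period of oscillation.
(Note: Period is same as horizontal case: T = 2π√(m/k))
T = 2π√(m/k) = 2π√(0.93/62.0) = 0.7695 s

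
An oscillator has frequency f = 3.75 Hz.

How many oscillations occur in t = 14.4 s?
n = f×t = 3.75×14.4 = 54 oscillations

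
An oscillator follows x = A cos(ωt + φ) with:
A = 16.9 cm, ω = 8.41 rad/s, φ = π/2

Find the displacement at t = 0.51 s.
x = A cos(ωt + φ) = 16.9×cos(8.41×0.51 + π/2) = 15.41 cm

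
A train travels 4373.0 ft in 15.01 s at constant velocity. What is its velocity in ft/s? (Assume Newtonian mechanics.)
v = d/t (with unit conversion) = 291.3 ft/s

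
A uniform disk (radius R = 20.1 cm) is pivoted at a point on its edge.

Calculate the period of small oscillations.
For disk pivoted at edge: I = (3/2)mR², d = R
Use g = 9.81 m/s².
I/m = (3/2)R² = 0.0606 m²; d = R = 0.201 m
T = 2π√((3/2)R²/(gR)) = 2π√(3R/(2g)) = 1.102 s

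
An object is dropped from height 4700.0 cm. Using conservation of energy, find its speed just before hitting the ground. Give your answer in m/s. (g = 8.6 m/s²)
mgh = ½mv² → v = √(2gh) = √(2×8.6×47) = 28.43 m/s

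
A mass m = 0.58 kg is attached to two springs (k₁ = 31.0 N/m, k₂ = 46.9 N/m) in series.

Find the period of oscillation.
k_eq = k₁k₂/(k₁+k₂) = 18.66 N/m
T = 2π√(m/k_eq) = 2π√(0.58/18.66) = 1.108 s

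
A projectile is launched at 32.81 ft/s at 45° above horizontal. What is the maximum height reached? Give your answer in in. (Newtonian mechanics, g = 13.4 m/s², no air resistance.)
H = v₀²sin²(θ)/(2g) (with unit conversion) = 73.46 in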